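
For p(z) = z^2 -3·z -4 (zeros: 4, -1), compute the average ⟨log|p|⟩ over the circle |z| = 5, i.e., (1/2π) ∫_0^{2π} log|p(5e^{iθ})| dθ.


Zeros: -1, 4; r = 5.
Inside |z| < r: -1, 4. Outside (|z| ≥ r): ∅.
p(0) = -4, so log|p(0)| = log(4) = 1.3863.
Apply Jensen: I(r) = log|p(0)| + Σ_k log(r/|z_k|), summed over zeros inside |z| < r.
  log(r/|z_k|) for z_k = 4: log(5/4) = 0.2231
  log(r/|z_k|) for z_k = -1: log(5/1) = 1.6094
Sum over inside zeros: 1.8326.
I(r) = log|p(0)| + (inside sum) = 1.3863 + 1.8326 = 3.2189.
Closed form (all zeros inside, monic): I(r) = n·log(r) = 2·log(5) = 3.2189. ✓

I(r) ≈ 3.2189.


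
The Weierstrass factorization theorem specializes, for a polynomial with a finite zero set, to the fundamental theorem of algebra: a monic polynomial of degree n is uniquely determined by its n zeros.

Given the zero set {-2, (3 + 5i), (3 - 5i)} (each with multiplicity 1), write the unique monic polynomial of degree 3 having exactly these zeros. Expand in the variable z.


The polynomial is p(z) = ∏_{α ∈ S} (z − α), where S = {-2, (3 + 5i), (3 - 5i)}.
Expanding the product yields: p(z) = z^3 -4·z^2 + 22·z + 68.
Note conjugate pairs combine to real quadratics: (z − (3+5i))(z − (3−5i)) = z² − 6z + 34.
The resulting polynomial has degree 3 and real coefficients as required.

p(z) = z^3 -4·z^2 + 22·z + 68.


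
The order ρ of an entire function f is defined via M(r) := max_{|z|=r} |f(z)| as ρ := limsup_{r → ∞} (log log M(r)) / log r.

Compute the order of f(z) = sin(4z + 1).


sin(w) is a linear combination of e^{iw} and e^{−iw} (or e^w, e^{−w} in the hyperbolic case), so |sin(w)| ≤ e^{|w|}. With w = 4z + 1, |w| ≤ 4|z| + 1 = 4r + 1 on |z| = r, giving M(r) ≤ e^{4r + 1}, so ρ ≤ 1. On a suitable ray (z = it for sin/cos; z = t for sinh/cosh, t real → ∞), |sin(4z + 1)| grows like e^{4|t|}/2, so ρ ≥ 1. Hence ρ = 1.
Therefore ρ = 1.

Order ρ = 1.


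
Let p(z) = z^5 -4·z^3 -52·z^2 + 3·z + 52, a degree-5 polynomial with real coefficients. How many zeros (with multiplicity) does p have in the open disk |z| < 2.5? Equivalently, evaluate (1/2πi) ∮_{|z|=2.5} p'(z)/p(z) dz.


The zeros of p are: -1, (-2 + 3i), (-2 - 3i), 1, 4.
Their magnitudes are: 1, 3.606, 3.606, 1, 4.
Zeros with |z| < R = 2.5: -1, 1.
Count = 2.
By the argument principle, (1/2πi) ∮_{|z|=R} p'(z)/p(z) dz equals exactly this count.

Number of zeros inside |z| < 2.5: 2.


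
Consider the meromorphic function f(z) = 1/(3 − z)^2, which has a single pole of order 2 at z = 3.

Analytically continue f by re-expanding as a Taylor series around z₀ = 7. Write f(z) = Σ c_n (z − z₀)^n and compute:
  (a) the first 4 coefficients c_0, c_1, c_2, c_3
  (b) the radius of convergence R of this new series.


Let w = z − z₀, so z = z₀ + w.
Then 3 − z = 3 − (z₀ + w) = (3 − z₀) − w = -4 − w.
f(z) = 1/(-4 − w)^2 = (1/(-4)^2) · (1 − w/(-4))^{−2}.
By the binomial series (1−u)^{−2} = Σ_{n≥0} C(n+1, 1) u^n for |u|<1, with u = w/(-4):
  c_n = C(n+1, 1) / (-4)^(n+2).
  c_0 = 1/(-4)^2 = 1/16.
  c_1 = 2/(-4)^3 = -1/32.
  c_2 = 3/(-4)^4 = 3/256.
  c_3 = 4/(-4)^5 = -1/256.
The series is valid for |w/d| < 1, i.e. |z − z₀| < |d|.
Radius of convergence: R = |3 − z₀| = |-4| = 4 (distance from z₀ to the singularity z = 3).

c_0 = 1/16, c_1 = -1/32, c_2 = 3/256, c_3 = -1/256; R = 4.


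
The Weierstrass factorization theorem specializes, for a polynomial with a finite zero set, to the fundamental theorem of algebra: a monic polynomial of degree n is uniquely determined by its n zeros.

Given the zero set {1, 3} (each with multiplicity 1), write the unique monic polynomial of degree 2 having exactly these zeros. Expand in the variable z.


The polynomial is p(z) = ∏_{α ∈ S} (z − α), where S = {1, 3}.
Expanding the product yields: p(z) = z^2 -4·z + 3.
The resulting polynomial has degree 2 and real coefficients as required.

p(z) = z^2 -4·z + 3.


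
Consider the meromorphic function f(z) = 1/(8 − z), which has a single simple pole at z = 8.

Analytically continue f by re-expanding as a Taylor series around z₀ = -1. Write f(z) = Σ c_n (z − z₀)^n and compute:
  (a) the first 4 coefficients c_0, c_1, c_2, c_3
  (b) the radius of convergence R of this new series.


Let w = z − z₀, so z = z₀ + w.
Then 8 − z = 8 − (z₀ + w) = (8 − z₀) − w = 9 − w.
f(z) = 1/(9 − w) = (1/(9)) · 1/(1 − w/(9)) = Σ_{n≥0} w^n / (9)^(n+1).
So c_n = 1/(9)^(n+1):
  c_0 = 1/(9)^1 = 1/9.
  c_1 = 1/(9)^2 = 1/81.
  c_2 = 1/(9)^3 = 1/729.
  c_3 = 1/(9)^4 = 1/6561.
The series is valid for |w/d| < 1, i.e. |z − z₀| < |d|.
Radius of convergence: R = |8 − z₀| = |9| = 9 (distance from z₀ to the singularity z = 8).

c_0 = 1/9, c_1 = 1/81, c_2 = 1/729, c_3 = 1/6561; R = 9.


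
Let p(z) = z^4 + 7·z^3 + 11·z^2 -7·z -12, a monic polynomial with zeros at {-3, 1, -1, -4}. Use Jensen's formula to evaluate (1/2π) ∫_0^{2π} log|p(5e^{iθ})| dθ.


Zeros: -4, -3, -1, 1; r = 5.
Inside |z| < r: -4, -3, -1, 1. Outside (|z| ≥ r): ∅.
p(0) = -12, so log|p(0)| = log(12) = 2.4849.
Apply Jensen: I(r) = log|p(0)| + Σ_k log(r/|z_k|), summed over zeros inside |z| < r.
  log(r/|z_k|) for z_k = -3: log(5/3) = 0.5108
  log(r/|z_k|) for z_k = 1: log(5/1) = 1.6094
  log(r/|z_k|) for z_k = -1: log(5/1) = 1.6094
  log(r/|z_k|) for z_k = -4: log(5/4) = 0.2231
Sum over inside zeros: 3.9528.
I(r) = log|p(0)| + (inside sum) = 2.4849 + 3.9528 = 6.4378.
Closed form (all zeros inside, monic): I(r) = n·log(r) = 4·log(5) = 6.4378. ✓

I(r) ≈ 6.4378.


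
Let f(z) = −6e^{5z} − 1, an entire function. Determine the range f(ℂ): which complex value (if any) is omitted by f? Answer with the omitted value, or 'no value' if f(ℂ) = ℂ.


Little Picard bounds the complement of f(ℂ) to at most one point.
e^{5z} is never zero on ℂ, so -6·e^{5z} takes every value in ℂ ∖ {0}. Adding -1 shifts the range to ℂ ∖ {-1}. Thus f omits exactly the value -1.

Omitted value: -1.


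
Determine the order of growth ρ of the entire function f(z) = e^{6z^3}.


|e^{6z^3}| = e^{Re(6·z^3) + 0} ≤ e^{6|z|^3 + 0} = e^{6r^3 + 0} on |z| = r, so ρ ≤ 3. Choosing z on |z|=r so that 6·z^3 is real positive (always possible by picking arg z appropriately) gives |f(z)| = e^{6r^3 + 0}, matching the bound. The additive constant 0 does not affect log log M(r) ~ 3·log r. Hence ρ = 3.
Therefore ρ = 3.

Order ρ = 3.


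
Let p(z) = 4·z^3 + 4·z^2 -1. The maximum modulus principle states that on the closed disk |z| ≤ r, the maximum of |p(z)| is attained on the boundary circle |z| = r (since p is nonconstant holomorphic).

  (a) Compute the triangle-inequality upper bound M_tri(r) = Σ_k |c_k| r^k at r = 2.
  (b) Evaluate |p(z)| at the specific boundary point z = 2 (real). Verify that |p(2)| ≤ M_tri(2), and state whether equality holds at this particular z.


Coefficients: c_0 = -1, c_1 = 0, c_2 = 4, c_3 = 4. Radius r = 2.
Part (a). Triangle bound: M_tri(r) = Σ_k |c_k| r^k
  = |-1|·2^0 + |0|·2^1 + |4|·2^2 + |4|·2^3
  = 1 + 0 + 16 + 32 = 49.
This bounds M(r) := max_{|z|=r} |p(z)| from above; equality holds iff all terms c_k z^k can be made to align in phase at a single z on |z|=r.
Part (b). At z = 2 (real, on the circle |z| = r):
  p(2) = (-1)·2^0 + (0)·2^1 + (4)·2^2 + (4)·2^3 = 47.
  |p(2)| = 47.
Check: |p(2)| = 47 ≤ 49 = M_tri(2). ✓ Equality does not hold at z = 2 (the coefficients have mixed signs, so the terms do not all align in phase there).

M_tri(2) = 49; |p(2)| = 47; equality at z=2: no.


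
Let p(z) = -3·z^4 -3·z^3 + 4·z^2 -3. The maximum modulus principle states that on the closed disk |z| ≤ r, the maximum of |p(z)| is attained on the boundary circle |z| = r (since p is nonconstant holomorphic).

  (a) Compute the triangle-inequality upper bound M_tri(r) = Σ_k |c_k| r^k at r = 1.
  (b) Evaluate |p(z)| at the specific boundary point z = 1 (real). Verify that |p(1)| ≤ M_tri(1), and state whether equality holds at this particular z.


Coefficients: c_0 = -3, c_1 = 0, c_2 = 4, c_3 = -3, c_4 = -3. Radius r = 1.
Part (a). Triangle bound: M_tri(r) = Σ_k |c_k| r^k
  = |-3|·1^0 + |0|·1^1 + |4|·1^2 + |-3|·1^3 + |-3|·1^4
  = 3 + 0 + 4 + 3 + 3 = 13.
This bounds M(r) := max_{|z|=r} |p(z)| from above; equality holds iff all terms c_k z^k can be made to align in phase at a single z on |z|=r.
Part (b). At z = 1 (real, on the circle |z| = r):
  p(1) = (-3)·1^0 + (0)·1^1 + (4)·1^2 + (-3)·1^3 + (-3)·1^4 = -5.
  |p(1)| = 5.
Check: |p(1)| = 5 ≤ 13 = M_tri(1). ✓ Equality does not hold at z = 1 (the coefficients have mixed signs, so the terms do not all align in phase there).

M_tri(1) = 13; |p(1)| = 5; equality at z=1: no.


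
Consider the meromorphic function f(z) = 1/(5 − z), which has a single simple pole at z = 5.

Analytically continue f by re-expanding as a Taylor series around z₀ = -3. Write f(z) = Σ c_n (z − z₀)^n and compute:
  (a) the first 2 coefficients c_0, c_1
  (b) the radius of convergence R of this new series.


Let w = z − z₀, so z = z₀ + w.
Then 5 − z = 5 − (z₀ + w) = (5 − z₀) − w = 8 − w.
f(z) = 1/(8 − w) = (1/(8)) · 1/(1 − w/(8)) = Σ_{n≥0} w^n / (8)^(n+1).
So c_n = 1/(8)^(n+1):
  c_0 = 1/(8)^1 = 1/8.
  c_1 = 1/(8)^2 = 1/64.
The series is valid for |w/d| < 1, i.e. |z − z₀| < |d|.
Radius of convergence: R = |5 − z₀| = |8| = 8 (distance from z₀ to the singularity z = 5).

c_0 = 1/8, c_1 = 1/64; R = 8.


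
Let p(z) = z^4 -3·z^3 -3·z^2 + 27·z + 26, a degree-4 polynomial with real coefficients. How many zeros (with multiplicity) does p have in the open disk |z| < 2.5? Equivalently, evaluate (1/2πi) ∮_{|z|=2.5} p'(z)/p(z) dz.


The zeros of p are: -2, -1, (3 + 2i), (3 - 2i).
Their magnitudes are: 2, 1, 3.606, 3.606.
Zeros with |z| < R = 2.5: -2, -1.
Count = 2.
By the argument principle, (1/2πi) ∮_{|z|=R} p'(z)/p(z) dz equals exactly this count.

Number of zeros inside |z| < 2.5: 2.


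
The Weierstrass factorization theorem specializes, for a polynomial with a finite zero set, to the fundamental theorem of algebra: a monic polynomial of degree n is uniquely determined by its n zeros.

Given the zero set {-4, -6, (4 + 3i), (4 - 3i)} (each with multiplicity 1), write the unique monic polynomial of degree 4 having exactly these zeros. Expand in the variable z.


The polynomial is p(z) = ∏_{α ∈ S} (z − α), where S = {-4, -6, (4 + 3i), (4 - 3i)}.
Expanding the product yields: p(z) = z^4 + 2·z^3 -31·z^2 + 58·z + 600.
Note conjugate pairs combine to real quadratics: (z − (4+3i))(z − (4−3i)) = z² − 8z + 25.
The resulting polynomial has degree 4 and real coefficients as required.

p(z) = z^4 + 2·z^3 -31·z^2 + 58·z + 600.


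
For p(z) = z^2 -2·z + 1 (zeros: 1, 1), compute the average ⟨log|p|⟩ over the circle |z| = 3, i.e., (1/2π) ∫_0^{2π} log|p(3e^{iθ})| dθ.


Zeros: 1, 1; r = 3.
Inside |z| < r: 1, 1. Outside (|z| ≥ r): ∅.
p(0) = 1, so log|p(0)| = log(1) = 0.0000.
Apply Jensen: I(r) = log|p(0)| + Σ_k log(r/|z_k|), summed over zeros inside |z| < r.
  log(r/|z_k|) for z_k = 1: log(3/1) = 1.0986
  log(r/|z_k|) for z_k = 1: log(3/1) = 1.0986
Sum over inside zeros: 2.1972.
I(r) = log|p(0)| + (inside sum) = 0.0000 + 2.1972 = 2.1972.
Closed form (all zeros inside, monic): I(r) = n·log(r) = 2·log(3) = 2.1972. ✓

I(r) ≈ 2.1972.


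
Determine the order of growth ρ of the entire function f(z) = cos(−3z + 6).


cos(w) is a linear combination of e^{iw} and e^{−iw} (or e^w, e^{−w} in the hyperbolic case), so |cos(w)| ≤ e^{|w|}. With w = −3z + 6, |w| ≤ 3|z| + 6 = 3r + 6 on |z| = r, giving M(r) ≤ e^{3r + 6}, so ρ ≤ 1. On a suitable ray (z = it for sin/cos; z = t for sinh/cosh, t real → ∞), |cos(−3z + 6)| grows like e^{3|t|}/2, so ρ ≥ 1. Hence ρ = 1.
Therefore ρ = 1.

Order ρ = 1.


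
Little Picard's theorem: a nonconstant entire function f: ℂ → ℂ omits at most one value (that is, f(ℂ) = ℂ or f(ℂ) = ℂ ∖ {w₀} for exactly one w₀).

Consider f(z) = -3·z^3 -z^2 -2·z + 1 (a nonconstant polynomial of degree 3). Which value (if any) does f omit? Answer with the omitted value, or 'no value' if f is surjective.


Little Picard bounds the complement of f(ℂ) to at most one point.
For every w ∈ ℂ, the equation p(z) − w = 0 is a nonconstant polynomial in z and hence has at least one root by the fundamental theorem of algebra. So p is surjective onto ℂ, omitting no value.

Omitted value: no value.


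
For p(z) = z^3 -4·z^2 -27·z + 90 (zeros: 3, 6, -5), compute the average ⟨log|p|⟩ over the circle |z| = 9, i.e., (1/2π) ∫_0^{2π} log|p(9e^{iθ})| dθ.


Zeros: -5, 3, 6; r = 9.
Inside |z| < r: -5, 3, 6. Outside (|z| ≥ r): ∅.
p(0) = 90, so log|p(0)| = log(90) = 4.4998.
Apply Jensen: I(r) = log|p(0)| + Σ_k log(r/|z_k|), summed over zeros inside |z| < r.
  log(r/|z_k|) for z_k = 3: log(9/3) = 1.0986
  log(r/|z_k|) for z_k = 6: log(9/6) = 0.4055
  log(r/|z_k|) for z_k = -5: log(9/5) = 0.5878
Sum over inside zeros: 2.0919.
I(r) = log|p(0)| + (inside sum) = 4.4998 + 2.0919 = 6.5917.
Closed form (all zeros inside, monic): I(r) = n·log(r) = 3·log(9) = 6.5917. ✓

I(r) ≈ 6.5917.


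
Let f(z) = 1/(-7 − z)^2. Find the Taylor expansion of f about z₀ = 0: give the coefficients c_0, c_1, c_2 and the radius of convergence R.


Let w = z − z₀, so z = z₀ + w.
Then -7 − z = -7 − (z₀ + w) = (-7 − z₀) − w = -7 − w.
f(z) = 1/(-7 − w)^2 = (1/(-7)^2) · (1 − w/(-7))^{−2}.
By the binomial series (1−u)^{−2} = Σ_{n≥0} C(n+1, 1) u^n for |u|<1, with u = w/(-7):
  c_n = C(n+1, 1) / (-7)^(n+2).
  c_0 = 1/(-7)^2 = 1/49.
  c_1 = 2/(-7)^3 = -2/343.
  c_2 = 3/(-7)^4 = 3/2401.
The series is valid for |w/d| < 1, i.e. |z − z₀| < |d|.
Radius of convergence: R = |-7 − z₀| = |-7| = 7 (distance from z₀ to the singularity z = -7).

c_0 = 1/49, c_1 = -2/343, c_2 = 3/2401; R = 7.


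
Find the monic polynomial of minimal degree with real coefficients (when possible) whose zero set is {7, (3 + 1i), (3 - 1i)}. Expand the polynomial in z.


The polynomial is p(z) = ∏_{α ∈ S} (z − α), where S = {7, (3 + 1i), (3 - 1i)}.
Expanding the product yields: p(z) = z^3 -13·z^2 + 52·z -70.
Note conjugate pairs combine to real quadratics: (z − (3+1i))(z − (3−1i)) = z² − 6z + 10.
The resulting polynomial has degree 3 and real coefficients as required.

p(z) = z^3 -13·z^2 + 52·z -70.


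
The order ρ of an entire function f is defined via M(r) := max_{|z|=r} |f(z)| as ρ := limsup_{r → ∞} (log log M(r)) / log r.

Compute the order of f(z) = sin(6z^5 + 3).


Write sin(w) = (e^{iw} ± e^{−iw})/(2 or 2i), so |sin(w)| ≤ e^{|w|}. With w = 6z^5 + 3, |w| ≤ 6r^5 + 3 on |z|=r, giving M(r) ≤ e^{6r^5 + 3} and ρ ≤ 5. For the lower bound, choose z on |z|=r with 6z^5 purely imaginary of modulus 6r^5; then |sin(6z^5 + 3)| grows like e^{6r^5}/2, so ρ ≥ 5. Hence ρ = 5.
Therefore ρ = 5.

Order ρ = 5.


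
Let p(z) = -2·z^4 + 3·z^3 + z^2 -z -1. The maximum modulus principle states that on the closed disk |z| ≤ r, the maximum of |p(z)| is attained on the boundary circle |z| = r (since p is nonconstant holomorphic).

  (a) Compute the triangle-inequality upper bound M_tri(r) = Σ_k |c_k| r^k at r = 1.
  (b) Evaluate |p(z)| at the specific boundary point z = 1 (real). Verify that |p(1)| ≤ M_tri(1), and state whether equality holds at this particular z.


Coefficients: c_0 = -1, c_1 = -1, c_2 = 1, c_3 = 3, c_4 = -2. Radius r = 1.
Part (a). Triangle bound: M_tri(r) = Σ_k |c_k| r^k
  = |-1|·1^0 + |-1|·1^1 + |1|·1^2 + |3|·1^3 + |-2|·1^4
  = 1 + 1 + 1 + 3 + 2 = 8.
This bounds M(r) := max_{|z|=r} |p(z)| from above; equality holds iff all terms c_k z^k can be made to align in phase at a single z on |z|=r.
Part (b). At z = 1 (real, on the circle |z| = r):
  p(1) = (-1)·1^0 + (-1)·1^1 + (1)·1^2 + (3)·1^3 + (-2)·1^4 = 0.
  |p(1)| = 0.
Check: |p(1)| = 0 ≤ 8 = M_tri(1). ✓ Equality does not hold at z = 1 (the coefficients have mixed signs, so the terms do not all align in phase there).

M_tri(1) = 8; |p(1)| = 0; equality at z=1: no.


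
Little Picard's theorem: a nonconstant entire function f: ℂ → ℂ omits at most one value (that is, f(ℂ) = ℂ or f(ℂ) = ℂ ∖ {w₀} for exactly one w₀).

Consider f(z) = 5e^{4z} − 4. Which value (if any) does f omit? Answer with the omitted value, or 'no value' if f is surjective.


Little Picard bounds the complement of f(ℂ) to at most one point.
e^{4z} is never zero on ℂ, so 5·e^{4z} takes every value in ℂ ∖ {0}. Adding -4 shifts the range to ℂ ∖ {-4}. Thus f omits exactly the value -4.

Omitted value: -4.


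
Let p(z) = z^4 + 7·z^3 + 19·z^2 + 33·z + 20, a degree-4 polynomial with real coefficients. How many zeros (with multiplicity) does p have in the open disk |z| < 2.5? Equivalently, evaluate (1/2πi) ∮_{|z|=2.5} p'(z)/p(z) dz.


The zeros of p are: -1, -4, (-1 + 2i), (-1 - 2i).
Their magnitudes are: 1, 4, 2.236, 2.236.
Zeros with |z| < R = 2.5: -1, (-1 + 2i), (-1 - 2i).
Count = 3.
By the argument principle, (1/2πi) ∮_{|z|=R} p'(z)/p(z) dz equals exactly this count.

Number of zeros inside |z| < 2.5: 3.


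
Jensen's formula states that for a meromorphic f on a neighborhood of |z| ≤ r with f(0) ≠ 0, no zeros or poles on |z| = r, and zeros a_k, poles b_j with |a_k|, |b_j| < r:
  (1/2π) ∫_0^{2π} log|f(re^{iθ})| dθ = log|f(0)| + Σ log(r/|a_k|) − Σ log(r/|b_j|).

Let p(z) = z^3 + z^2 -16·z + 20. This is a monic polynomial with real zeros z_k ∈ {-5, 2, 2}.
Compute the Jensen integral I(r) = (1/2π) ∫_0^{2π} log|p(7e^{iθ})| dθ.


Zeros: -5, 2, 2; r = 7.
Inside |z| < r: -5, 2, 2. Outside (|z| ≥ r): ∅.
p(0) = 20, so log|p(0)| = log(20) = 2.9957.
Apply Jensen: I(r) = log|p(0)| + Σ_k log(r/|z_k|), summed over zeros inside |z| < r.
  log(r/|z_k|) for z_k = -5: log(7/5) = 0.3365
  log(r/|z_k|) for z_k = 2: log(7/2) = 1.2528
  log(r/|z_k|) for z_k = 2: log(7/2) = 1.2528
Sum over inside zeros: 2.8420.
I(r) = log|p(0)| + (inside sum) = 2.9957 + 2.8420 = 5.8377.
Closed form (all zeros inside, monic): I(r) = n·log(r) = 3·log(7) = 5.8377. ✓

I(r) ≈ 5.8377.


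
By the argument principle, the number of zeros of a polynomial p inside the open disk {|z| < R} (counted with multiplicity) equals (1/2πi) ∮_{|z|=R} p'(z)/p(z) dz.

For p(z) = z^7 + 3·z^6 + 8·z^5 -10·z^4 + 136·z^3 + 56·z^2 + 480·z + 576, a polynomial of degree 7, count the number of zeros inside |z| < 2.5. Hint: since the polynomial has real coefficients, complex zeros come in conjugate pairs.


The zeros of p are: (-3 + 3i), (-3 - 3i), (0 + 2i), (0 - 2i), -1, (2 + 2i), (2 - 2i).
Their magnitudes are: 4.243, 4.243, 2, 2, 1, 2.828, 2.828.
Zeros with |z| < R = 2.5: (0 + 2i), (0 - 2i), -1.
Count = 3.
By the argument principle, (1/2πi) ∮_{|z|=R} p'(z)/p(z) dz equals exactly this count.

Number of zeros inside |z| < 2.5: 3.


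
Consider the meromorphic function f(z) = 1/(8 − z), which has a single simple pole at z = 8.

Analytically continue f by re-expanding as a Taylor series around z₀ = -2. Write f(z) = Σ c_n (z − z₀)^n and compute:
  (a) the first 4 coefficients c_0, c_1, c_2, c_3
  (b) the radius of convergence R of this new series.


Let w = z − z₀, so z = z₀ + w.
Then 8 − z = 8 − (z₀ + w) = (8 − z₀) − w = 10 − w.
f(z) = 1/(10 − w) = (1/(10)) · 1/(1 − w/(10)) = Σ_{n≥0} w^n / (10)^(n+1).
So c_n = 1/(10)^(n+1):
  c_0 = 1/(10)^1 = 1/10.
  c_1 = 1/(10)^2 = 1/100.
  c_2 = 1/(10)^3 = 1/1000.
  c_3 = 1/(10)^4 = 1/10000.
The series is valid for |w/d| < 1, i.e. |z − z₀| < |d|.
Radius of convergence: R = |8 − z₀| = |10| = 10 (distance from z₀ to the singularity z = 8).

c_0 = 1/10, c_1 = 1/100, c_2 = 1/1000, c_3 = 1/10000; R = 10.


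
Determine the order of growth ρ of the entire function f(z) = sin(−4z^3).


Write sin(w) = (e^{iw} ± e^{−iw})/(2 or 2i), so |sin(w)| ≤ e^{|w|}. With w = −4z^3, |w| ≤ 4r^3 + 0 on |z|=r, giving M(r) ≤ e^{4r^3 + 0} and ρ ≤ 3. For the lower bound, choose z on |z|=r with -4z^3 purely imaginary of modulus 4r^3; then |sin(−4z^3)| grows like e^{4r^3}/2, so ρ ≥ 3. Hence ρ = 3.
Therefore ρ = 3.

Order ρ = 3.


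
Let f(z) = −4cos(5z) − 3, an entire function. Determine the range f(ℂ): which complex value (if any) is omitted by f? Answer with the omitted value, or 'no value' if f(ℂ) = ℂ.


Little Picard bounds the complement of f(ℂ) to at most one point.
cos is entire and surjective onto ℂ: for every w ∈ ℂ, cos(ζ) = w has a solution ζ ∈ ℂ (e.g., via the complex inverse arccos). With ζ = 5z this gives z = ζ/(5). Then -4·cos(5z) takes every value in -4·ℂ = ℂ, and adding -3 is a bijection of ℂ. So f is surjective and omits no value. (Note: only on the real line is cos bounded by [−1, 1].)

Omitted value: no value.


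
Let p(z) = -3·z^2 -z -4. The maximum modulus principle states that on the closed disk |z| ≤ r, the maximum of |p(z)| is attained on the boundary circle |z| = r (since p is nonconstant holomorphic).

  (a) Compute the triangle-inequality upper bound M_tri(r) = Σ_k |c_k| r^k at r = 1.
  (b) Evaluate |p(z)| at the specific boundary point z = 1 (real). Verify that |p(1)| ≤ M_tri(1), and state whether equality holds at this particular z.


Coefficients: c_0 = -4, c_1 = -1, c_2 = -3. Radius r = 1.
Part (a). Triangle bound: M_tri(r) = Σ_k |c_k| r^k
  = |-4|·1^0 + |-1|·1^1 + |-3|·1^2
  = 4 + 1 + 3 = 8.
This bounds M(r) := max_{|z|=r} |p(z)| from above; equality holds iff all terms c_k z^k can be made to align in phase at a single z on |z|=r.
Part (b). At z = 1 (real, on the circle |z| = r):
  p(1) = (-4)·1^0 + (-1)·1^1 + (-3)·1^2 = -8.
  |p(1)| = 8.
Since all nonzero coefficients share the same sign, |p(1)| = 8 = M_tri(1); the triangle bound is attained at z = 1, so in fact M(r) = 8.

M_tri(1) = 8; |p(1)| = 8; equality at z=1: yes.


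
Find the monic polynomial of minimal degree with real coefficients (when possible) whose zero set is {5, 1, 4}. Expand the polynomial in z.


The polynomial is p(z) = ∏_{α ∈ S} (z − α), where S = {5, 1, 4}.
Expanding the product yields: p(z) = z^3 -10·z^2 + 29·z -20.
The resulting polynomial has degree 3 and real coefficients as required.

p(z) = z^3 -10·z^2 + 29·z -20.


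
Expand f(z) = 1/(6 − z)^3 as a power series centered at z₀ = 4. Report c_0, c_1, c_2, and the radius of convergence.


Let w = z − z₀, so z = z₀ + w.
Then 6 − z = 6 − (z₀ + w) = (6 − z₀) − w = 2 − w.
f(z) = 1/(2 − w)^3 = (1/(2)^3) · (1 − w/(2))^{−3}.
By the binomial series (1−u)^{−3} = Σ_{n≥0} C(n+2, 2) u^n for |u|<1, with u = w/(2):
  c_n = C(n+2, 2) / (2)^(n+3).
  c_0 = 1/(2)^3 = 1/8.
  c_1 = 3/(2)^4 = 3/16.
  c_2 = 6/(2)^5 = 3/16.
The series is valid for |w/d| < 1, i.e. |z − z₀| < |d|.
Radius of convergence: R = |6 − z₀| = |2| = 2 (distance from z₀ to the singularity z = 6).

c_0 = 1/8, c_1 = 3/16, c_2 = 3/16; R = 2.


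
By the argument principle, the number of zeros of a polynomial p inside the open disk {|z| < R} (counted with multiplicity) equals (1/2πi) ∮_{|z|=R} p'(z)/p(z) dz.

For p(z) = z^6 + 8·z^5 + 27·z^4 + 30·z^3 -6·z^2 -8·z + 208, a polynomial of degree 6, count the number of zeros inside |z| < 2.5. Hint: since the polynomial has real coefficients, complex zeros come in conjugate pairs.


The zeros of p are: (-2 + 2i), (-2 - 2i), (1 + 1i), (1 - 1i), (-3 + 2i), (-3 - 2i).
Their magnitudes are: 2.828, 2.828, 1.414, 1.414, 3.606, 3.606.
Zeros with |z| < R = 2.5: (1 + 1i), (1 - 1i).
Count = 2.
By the argument principle, (1/2πi) ∮_{|z|=R} p'(z)/p(z) dz equals exactly this count.

Number of zeros inside |z| < 2.5: 2.


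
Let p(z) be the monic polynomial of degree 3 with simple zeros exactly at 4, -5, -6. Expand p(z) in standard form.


The polynomial is p(z) = ∏_{α ∈ S} (z − α), where S = {4, -5, -6}.
Expanding the product yields: p(z) = z^3 + 7·z^2 -14·z -120.
The resulting polynomial has degree 3 and real coefficients as required.

p(z) = z^3 + 7·z^2 -14·z -120.


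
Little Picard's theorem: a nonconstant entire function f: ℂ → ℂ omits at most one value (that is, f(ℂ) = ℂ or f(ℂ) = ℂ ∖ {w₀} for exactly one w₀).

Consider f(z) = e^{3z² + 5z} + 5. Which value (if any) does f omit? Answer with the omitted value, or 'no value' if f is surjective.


Little Picard bounds the complement of f(ℂ) to at most one point.
The exponent g(z) = 3z² + 5z is a nonconstant polynomial, hence surjective onto ℂ. So e^{g(z)} takes every value in {e^w : w ∈ ℂ} = ℂ ∖ {0}. Adding 5 shifts the range to ℂ ∖ {5}. f omits exactly 5.

Omitted value: 5.


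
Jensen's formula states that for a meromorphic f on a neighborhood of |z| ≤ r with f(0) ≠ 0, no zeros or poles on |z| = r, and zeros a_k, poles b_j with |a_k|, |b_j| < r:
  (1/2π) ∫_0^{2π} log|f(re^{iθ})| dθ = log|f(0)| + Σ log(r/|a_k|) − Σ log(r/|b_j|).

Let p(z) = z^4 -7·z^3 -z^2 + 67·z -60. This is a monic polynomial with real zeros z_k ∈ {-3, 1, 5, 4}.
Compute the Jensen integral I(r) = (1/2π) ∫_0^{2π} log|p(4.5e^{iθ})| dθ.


Zeros: -3, 1, 4, 5; r = 4.5.
Inside |z| < r: -3, 1, 4. Outside (|z| ≥ r): 5.
p(0) = -60, so log|p(0)| = log(60) = 4.0943.
Apply Jensen: I(r) = log|p(0)| + Σ_k log(r/|z_k|), summed over zeros inside |z| < r.
  log(r/|z_k|) for z_k = -3: log(4.5/3) = 0.4055
  log(r/|z_k|) for z_k = 1: log(4.5/1) = 1.5041
  log(r/|z_k|) for z_k = 4: log(4.5/4) = 0.1178
  Outside zeros (5) contribute nothing to the Jensen sum.
Sum over inside zeros: 2.0273.
I(r) = log|p(0)| + (inside sum) = 4.0943 + 2.0273 = 6.1217.
Note: since some zeros are outside |z| ≤ r, the simplified n·log(r) form does NOT apply — only the inside zeros contribute.

I(r) ≈ 6.1217.


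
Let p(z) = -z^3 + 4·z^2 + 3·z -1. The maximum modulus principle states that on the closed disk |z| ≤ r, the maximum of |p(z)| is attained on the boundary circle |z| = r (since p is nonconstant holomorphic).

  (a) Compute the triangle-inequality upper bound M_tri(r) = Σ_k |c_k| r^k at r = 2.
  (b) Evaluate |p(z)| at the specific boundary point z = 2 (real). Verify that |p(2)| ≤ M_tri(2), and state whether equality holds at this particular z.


Coefficients: c_0 = -1, c_1 = 3, c_2 = 4, c_3 = -1. Radius r = 2.
Part (a). Triangle bound: M_tri(r) = Σ_k |c_k| r^k
  = |-1|·2^0 + |3|·2^1 + |4|·2^2 + |-1|·2^3
  = 1 + 6 + 16 + 8 = 31.
This bounds M(r) := max_{|z|=r} |p(z)| from above; equality holds iff all terms c_k z^k can be made to align in phase at a single z on |z|=r.
Part (b). At z = 2 (real, on the circle |z| = r):
  p(2) = (-1)·2^0 + (3)·2^1 + (4)·2^2 + (-1)·2^3 = 13.
  |p(2)| = 13.
Check: |p(2)| = 13 ≤ 31 = M_tri(2). ✓ Equality does not hold at z = 2 (the coefficients have mixed signs, so the terms do not all align in phase there).

M_tri(2) = 31; |p(2)| = 13; equality at z=2: no.


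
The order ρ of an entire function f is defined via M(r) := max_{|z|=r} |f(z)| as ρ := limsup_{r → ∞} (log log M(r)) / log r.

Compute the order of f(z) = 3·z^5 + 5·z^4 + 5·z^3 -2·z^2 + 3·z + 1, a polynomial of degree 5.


|f(z)| ≤ Σ|c_k|·r^k = O(r^5) as r → ∞. Polynomial growth is O(e^{r^ε}) for every ε > 0 (since r^5/e^{r^ε} → 0), so ρ ≤ ε for all ε > 0, i.e. ρ = 0. Every nonconstant polynomial has order 0.
Therefore ρ = 0.

Order ρ = 0.


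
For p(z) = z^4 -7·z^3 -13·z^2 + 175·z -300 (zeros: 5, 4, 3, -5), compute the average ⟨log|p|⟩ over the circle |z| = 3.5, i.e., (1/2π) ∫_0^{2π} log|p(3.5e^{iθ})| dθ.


Zeros: -5, 3, 4, 5; r = 3.5.
Inside |z| < r: 3. Outside (|z| ≥ r): -5, 4, 5.
p(0) = -300, so log|p(0)| = log(300) = 5.7038.
Apply Jensen: I(r) = log|p(0)| + Σ_k log(r/|z_k|), summed over zeros inside |z| < r.
  log(r/|z_k|) for z_k = 3: log(3.5/3) = 0.1542
  Outside zeros (-5, 4, 5) contribute nothing to the Jensen sum.
Sum over inside zeros: 0.1542.
I(r) = log|p(0)| + (inside sum) = 5.7038 + 0.1542 = 5.8579.
Note: since some zeros are outside |z| ≤ r, the simplified n·log(r) form does NOT apply — only the inside zeros contribute.

I(r) ≈ 5.8579.


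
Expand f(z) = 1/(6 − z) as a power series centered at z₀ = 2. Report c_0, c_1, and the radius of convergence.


Let w = z − z₀, so z = z₀ + w.
Then 6 − z = 6 − (z₀ + w) = (6 − z₀) − w = 4 − w.
f(z) = 1/(4 − w) = (1/(4)) · 1/(1 − w/(4)) = Σ_{n≥0} w^n / (4)^(n+1).
So c_n = 1/(4)^(n+1):
  c_0 = 1/(4)^1 = 1/4.
  c_1 = 1/(4)^2 = 1/16.
The series is valid for |w/d| < 1, i.e. |z − z₀| < |d|.
Radius of convergence: R = |6 − z₀| = |4| = 4 (distance from z₀ to the singularity z = 6).

c_0 = 1/4, c_1 = 1/16; R = 4.


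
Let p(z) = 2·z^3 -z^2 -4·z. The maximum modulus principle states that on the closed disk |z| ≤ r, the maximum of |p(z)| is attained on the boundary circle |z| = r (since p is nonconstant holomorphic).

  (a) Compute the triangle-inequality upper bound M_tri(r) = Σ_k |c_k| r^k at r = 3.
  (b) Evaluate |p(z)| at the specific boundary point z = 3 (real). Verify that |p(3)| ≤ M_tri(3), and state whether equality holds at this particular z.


Coefficients: c_0 = 0, c_1 = -4, c_2 = -1, c_3 = 2. Radius r = 3.
Part (a). Triangle bound: M_tri(r) = Σ_k |c_k| r^k
  = |0|·3^0 + |-4|·3^1 + |-1|·3^2 + |2|·3^3
  = 0 + 12 + 9 + 54 = 75.
This bounds M(r) := max_{|z|=r} |p(z)| from above; equality holds iff all terms c_k z^k can be made to align in phase at a single z on |z|=r.
Part (b). At z = 3 (real, on the circle |z| = r):
  p(3) = (0)·3^0 + (-4)·3^1 + (-1)·3^2 + (2)·3^3 = 33.
  |p(3)| = 33.
Check: |p(3)| = 33 ≤ 75 = M_tri(3). ✓ Equality does not hold at z = 3 (the coefficients have mixed signs, so the terms do not all align in phase there).

M_tri(3) = 75; |p(3)| = 33; equality at z=3: no.


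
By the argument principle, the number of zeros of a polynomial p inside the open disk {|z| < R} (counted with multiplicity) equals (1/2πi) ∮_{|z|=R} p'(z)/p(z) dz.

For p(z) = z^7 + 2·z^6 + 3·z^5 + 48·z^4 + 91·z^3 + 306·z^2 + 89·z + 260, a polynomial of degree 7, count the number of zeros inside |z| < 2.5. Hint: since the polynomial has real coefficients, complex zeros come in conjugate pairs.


The zeros of p are: (-1 + 2i), (-1 - 2i), -4, (0 + 1i), (0 - 1i), (2 + 3i), (2 - 3i).
Their magnitudes are: 2.236, 2.236, 4, 1, 1, 3.606, 3.606.
Zeros with |z| < R = 2.5: (-1 + 2i), (-1 - 2i), (0 + 1i), (0 - 1i).
Count = 4.
By the argument principle, (1/2πi) ∮_{|z|=R} p'(z)/p(z) dz equals exactly this count.

Number of zeros inside |z| < 2.5: 4.


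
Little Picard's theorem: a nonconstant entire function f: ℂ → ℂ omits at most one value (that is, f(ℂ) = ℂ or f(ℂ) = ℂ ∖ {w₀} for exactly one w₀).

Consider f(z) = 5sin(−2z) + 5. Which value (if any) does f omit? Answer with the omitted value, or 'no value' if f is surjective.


Little Picard bounds the complement of f(ℂ) to at most one point.
sin is entire and surjective onto ℂ: for every w ∈ ℂ, sin(ζ) = w has a solution ζ ∈ ℂ (e.g., via the complex inverse arcsin). With ζ = −2z this gives z = ζ/(-2). Then 5·sin(−2z) takes every value in 5·ℂ = ℂ, and adding 5 is a bijection of ℂ. So f is surjective and omits no value. (Note: only on the real line is sin bounded by [−1, 1].)

Omitted value: no value.


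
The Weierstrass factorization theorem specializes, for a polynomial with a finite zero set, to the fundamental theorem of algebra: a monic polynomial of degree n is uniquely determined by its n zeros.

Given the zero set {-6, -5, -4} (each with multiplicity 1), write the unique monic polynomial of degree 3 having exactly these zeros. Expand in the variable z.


The polynomial is p(z) = ∏_{α ∈ S} (z − α), where S = {-6, -5, -4}.
Expanding the product yields: p(z) = z^3 + 15·z^2 + 74·z + 120.
The resulting polynomial has degree 3 and real coefficients as required.

p(z) = z^3 + 15·z^2 + 74·z + 120.


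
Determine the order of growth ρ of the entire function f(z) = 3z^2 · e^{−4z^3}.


M(r) = max_{|z|=r} |3|·|z|^2·|e^{−4z^3}| = 3·r^2 · e^{4r^3} (the factors attain their maxima compatibly on |z|=r). Then log M(r) = log 3 + 2·log r + 4r^3, dominated by the last term, so log log M(r) ~ 3·log r. The polynomial factor 3z^2 contributes only a log r term and does not affect the order. ρ = 3.
Therefore ρ = 3.

Order ρ = 3.


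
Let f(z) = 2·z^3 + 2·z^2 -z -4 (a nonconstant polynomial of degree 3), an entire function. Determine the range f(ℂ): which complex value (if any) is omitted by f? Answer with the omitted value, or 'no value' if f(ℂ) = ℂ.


Little Picard bounds the complement of f(ℂ) to at most one point.
For every w ∈ ℂ, the equation p(z) − w = 0 is a nonconstant polynomial in z and hence has at least one root by the fundamental theorem of algebra. So p is surjective onto ℂ, omitting no value.

Omitted value: no value.


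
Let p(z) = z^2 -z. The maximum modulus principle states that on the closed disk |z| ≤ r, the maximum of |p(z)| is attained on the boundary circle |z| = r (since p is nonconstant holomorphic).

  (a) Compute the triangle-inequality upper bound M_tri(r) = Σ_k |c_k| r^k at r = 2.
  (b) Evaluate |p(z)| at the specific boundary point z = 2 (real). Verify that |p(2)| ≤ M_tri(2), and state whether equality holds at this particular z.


Coefficients: c_0 = 0, c_1 = -1, c_2 = 1. Radius r = 2.
Part (a). Triangle bound: M_tri(r) = Σ_k |c_k| r^k
  = |0|·2^0 + |-1|·2^1 + |1|·2^2
  = 0 + 2 + 4 = 6.
This bounds M(r) := max_{|z|=r} |p(z)| from above; equality holds iff all terms c_k z^k can be made to align in phase at a single z on |z|=r.
Part (b). At z = 2 (real, on the circle |z| = r):
  p(2) = (0)·2^0 + (-1)·2^1 + (1)·2^2 = 2.
  |p(2)| = 2.
Check: |p(2)| = 2 ≤ 6 = M_tri(2). ✓ Equality does not hold at z = 2 (the coefficients have mixed signs, so the terms do not all align in phase there).

M_tri(2) = 6; |p(2)| = 2; equality at z=2: no.


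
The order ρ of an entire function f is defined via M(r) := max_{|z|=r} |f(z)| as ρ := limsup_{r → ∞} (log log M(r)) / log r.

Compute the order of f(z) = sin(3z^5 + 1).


Write sin(w) = (e^{iw} ± e^{−iw})/(2 or 2i), so |sin(w)| ≤ e^{|w|}. With w = 3z^5 + 1, |w| ≤ 3r^5 + 1 on |z|=r, giving M(r) ≤ e^{3r^5 + 1} and ρ ≤ 5. For the lower bound, choose z on |z|=r with 3z^5 purely imaginary of modulus 3r^5; then |sin(3z^5 + 1)| grows like e^{3r^5}/2, so ρ ≥ 5. Hence ρ = 5.
Therefore ρ = 5.

Order ρ = 5.


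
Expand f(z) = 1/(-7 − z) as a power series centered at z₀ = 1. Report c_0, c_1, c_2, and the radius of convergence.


Let w = z − z₀, so z = z₀ + w.
Then -7 − z = -7 − (z₀ + w) = (-7 − z₀) − w = -8 − w.
f(z) = 1/(-8 − w) = (1/(-8)) · 1/(1 − w/(-8)) = Σ_{n≥0} w^n / (-8)^(n+1).
So c_n = 1/(-8)^(n+1):
  c_0 = 1/(-8)^1 = -1/8.
  c_1 = 1/(-8)^2 = 1/64.
  c_2 = 1/(-8)^3 = -1/512.
The series is valid for |w/d| < 1, i.e. |z − z₀| < |d|.
Radius of convergence: R = |-7 − z₀| = |-8| = 8 (distance from z₀ to the singularity z = -7).

c_0 = -1/8, c_1 = 1/64, c_2 = -1/512; R = 8.


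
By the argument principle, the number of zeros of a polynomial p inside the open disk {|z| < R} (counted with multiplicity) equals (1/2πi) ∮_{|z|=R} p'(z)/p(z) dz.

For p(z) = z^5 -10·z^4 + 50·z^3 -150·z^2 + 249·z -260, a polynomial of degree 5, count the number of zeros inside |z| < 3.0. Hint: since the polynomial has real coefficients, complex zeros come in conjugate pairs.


The zeros of p are: (1 + 2i), (1 - 2i), 4, (2 + 3i), (2 - 3i).
Their magnitudes are: 2.236, 2.236, 4, 3.606, 3.606.
Zeros with |z| < R = 3.0: (1 + 2i), (1 - 2i).
Count = 2.
By the argument principle, (1/2πi) ∮_{|z|=R} p'(z)/p(z) dz equals exactly this count.

Number of zeros inside |z| < 3.0: 2.


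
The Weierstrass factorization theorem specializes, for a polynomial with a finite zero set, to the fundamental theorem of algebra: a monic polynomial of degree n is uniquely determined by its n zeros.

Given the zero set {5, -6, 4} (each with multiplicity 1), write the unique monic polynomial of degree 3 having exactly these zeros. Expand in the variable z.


The polynomial is p(z) = ∏_{α ∈ S} (z − α), where S = {5, -6, 4}.
Expanding the product yields: p(z) = z^3 -3·z^2 -34·z + 120.
The resulting polynomial has degree 3 and real coefficients as required.

p(z) = z^3 -3·z^2 -34·z + 120.


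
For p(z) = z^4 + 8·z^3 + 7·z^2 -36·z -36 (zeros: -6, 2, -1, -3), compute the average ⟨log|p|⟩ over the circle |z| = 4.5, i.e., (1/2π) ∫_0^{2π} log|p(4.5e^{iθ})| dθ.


Zeros: -6, -3, -1, 2; r = 4.5.
Inside |z| < r: -3, -1, 2. Outside (|z| ≥ r): -6.
p(0) = -36, so log|p(0)| = log(36) = 3.5835.
Apply Jensen: I(r) = log|p(0)| + Σ_k log(r/|z_k|), summed over zeros inside |z| < r.
  log(r/|z_k|) for z_k = 2: log(4.5/2) = 0.8109
  log(r/|z_k|) for z_k = -1: log(4.5/1) = 1.5041
  log(r/|z_k|) for z_k = -3: log(4.5/3) = 0.4055
  Outside zeros (-6) contribute nothing to the Jensen sum.
Sum over inside zeros: 2.7205.
I(r) = log|p(0)| + (inside sum) = 3.5835 + 2.7205 = 6.3040.
Note: since some zeros are outside |z| ≤ r, the simplified n·log(r) form does NOT apply — only the inside zeros contribute.

I(r) ≈ 6.3040.


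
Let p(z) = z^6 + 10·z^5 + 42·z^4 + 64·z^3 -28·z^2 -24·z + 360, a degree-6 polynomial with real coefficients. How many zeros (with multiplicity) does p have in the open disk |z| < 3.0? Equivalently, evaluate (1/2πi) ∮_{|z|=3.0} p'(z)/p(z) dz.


The zeros of p are: (-3 + 1i), (-3 - 1i), (1 + 1i), (1 - 1i), (-3 + 3i), (-3 - 3i).
Their magnitudes are: 3.162, 3.162, 1.414, 1.414, 4.243, 4.243.
Zeros with |z| < R = 3.0: (1 + 1i), (1 - 1i).
Count = 2.
By the argument principle, (1/2πi) ∮_{|z|=R} p'(z)/p(z) dz equals exactly this count.

Number of zeros inside |z| < 3.0: 2.


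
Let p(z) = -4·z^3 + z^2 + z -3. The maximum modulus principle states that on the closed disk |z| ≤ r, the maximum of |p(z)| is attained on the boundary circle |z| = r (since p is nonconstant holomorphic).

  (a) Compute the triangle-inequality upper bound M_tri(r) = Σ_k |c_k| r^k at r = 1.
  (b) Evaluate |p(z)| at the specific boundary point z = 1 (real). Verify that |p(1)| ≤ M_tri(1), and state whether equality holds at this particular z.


Coefficients: c_0 = -3, c_1 = 1, c_2 = 1, c_3 = -4. Radius r = 1.
Part (a). Triangle bound: M_tri(r) = Σ_k |c_k| r^k
  = |-3|·1^0 + |1|·1^1 + |1|·1^2 + |-4|·1^3
  = 3 + 1 + 1 + 4 = 9.
This bounds M(r) := max_{|z|=r} |p(z)| from above; equality holds iff all terms c_k z^k can be made to align in phase at a single z on |z|=r.
Part (b). At z = 1 (real, on the circle |z| = r):
  p(1) = (-3)·1^0 + (1)·1^1 + (1)·1^2 + (-4)·1^3 = -5.
  |p(1)| = 5.
Check: |p(1)| = 5 ≤ 9 = M_tri(1). ✓ Equality does not hold at z = 1 (the coefficients have mixed signs, so the terms do not all align in phase there).

M_tri(1) = 9; |p(1)| = 5; equality at z=1: no.


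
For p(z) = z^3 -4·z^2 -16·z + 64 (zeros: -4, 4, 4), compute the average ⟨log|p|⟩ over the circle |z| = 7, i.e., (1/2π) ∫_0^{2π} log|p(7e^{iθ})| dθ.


Zeros: -4, 4, 4; r = 7.
Inside |z| < r: -4, 4, 4. Outside (|z| ≥ r): ∅.
p(0) = 64, so log|p(0)| = log(64) = 4.1589.
Apply Jensen: I(r) = log|p(0)| + Σ_k log(r/|z_k|), summed over zeros inside |z| < r.
  log(r/|z_k|) for z_k = -4: log(7/4) = 0.5596
  log(r/|z_k|) for z_k = 4: log(7/4) = 0.5596
  log(r/|z_k|) for z_k = 4: log(7/4) = 0.5596
Sum over inside zeros: 1.6788.
I(r) = log|p(0)| + (inside sum) = 4.1589 + 1.6788 = 5.8377.
Closed form (all zeros inside, monic): I(r) = n·log(r) = 3·log(7) = 5.8377. ✓

I(r) ≈ 5.8377.


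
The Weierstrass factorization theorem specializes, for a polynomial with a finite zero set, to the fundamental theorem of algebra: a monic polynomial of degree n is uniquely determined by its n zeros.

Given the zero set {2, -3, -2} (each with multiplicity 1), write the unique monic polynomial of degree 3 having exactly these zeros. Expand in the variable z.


The polynomial is p(z) = ∏_{α ∈ S} (z − α), where S = {2, -3, -2}.
Expanding the product yields: p(z) = z^3 + 3·z^2 -4·z -12.
The resulting polynomial has degree 3 and real coefficients as required.

p(z) = z^3 + 3·z^2 -4·z -12.
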